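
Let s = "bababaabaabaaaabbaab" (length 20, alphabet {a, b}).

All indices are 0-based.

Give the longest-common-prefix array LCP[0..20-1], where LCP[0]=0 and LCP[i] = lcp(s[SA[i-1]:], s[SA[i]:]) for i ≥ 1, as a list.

[0, 3, 2, 3, 5, 3, 1, 2, 4, 7, 3, 2, 0, 1, 3, 4, 6, 2, 4, 1]

rank | idx | suffix
   0 |  11 | aaaabbaab
   1 |  12 | aaabbaab
   2 |  17 | aab
   3 |   8 | aabaaaabbaab
   4 |   5 | aabaabaaaabbaab
   5 |  13 | aabbaab
   6 |  18 | ab
   7 |   9 | abaaaabbaab
   8 |   6 | abaabaaaabbaab
   9 |   3 | abaabaabaaaabbaab
  10 |   1 | ababaabaabaaaabbaab
  11 |  14 | abbaab
  12 |  19 | b
  13 |  10 | baaaabbaab
  14 |  16 | baab
  15 |   7 | baabaaaabbaab
  16 |   4 | baabaabaaaabbaab
  17 |   2 | babaabaabaaaabbaab
  18 |   0 | bababaabaabaaaabbaab
  19 |  15 | bbaab

SA = [11, 12, 17, 8, 5, 13, 18, 9, 6, 3, 1, 14, 19, 10, 16, 7, 4, 2, 0, 15]
rank  pair      lcp
   1  s[11:],s[12:]  3  'aaa'
   2  s[12:],s[17:]  2  'aa'
   3  s[17:],s[8:]  3  'aab'
   4  s[8:],s[5:]  5  'aabaa'
   5  s[5:],s[13:]  3  'aab'
   6  s[13:],s[18:]  1  'a'
   7  s[18:],s[9:]  2  'ab'
   8  s[9:],s[6:]  4  'abaa'
   9  s[6:],s[3:]  7  'abaabaa'
  10  s[3:],s[1:]  3  'aba'
  11  s[1:],s[14:]  2  'ab'
  12  s[14:],s[19:]  0  ''
  13  s[19:],s[10:]  1  'b'
  14  s[10:],s[16:]  3  'baa'
  15  s[16:],s[7:]  4  'baab'
  16  s[7:],s[4:]  6  'baabaa'
  17  s[4:],s[2:]  2  'ba'
  18  s[2:],s[0:]  4  'baba'
  19  s[0:],s[15:]  1  'b'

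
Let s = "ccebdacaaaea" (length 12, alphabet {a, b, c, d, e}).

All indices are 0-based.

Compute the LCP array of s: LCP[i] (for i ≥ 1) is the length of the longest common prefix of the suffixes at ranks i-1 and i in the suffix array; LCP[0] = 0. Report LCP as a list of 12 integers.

sorted suffixes:
  #0 SA[0]=11  'a'
  #1 SA[1]=7  'aaaea'
  #2 SA[2]=8  'aaea'
  #3 SA[3]=5  'acaaaea'
  #4 SA[4]=9  'aea'
  #5 SA[5]=3  'bdacaaaea'
  #6 SA[6]=6  'caaaea'
  #7 SA[7]=0  'ccebdacaaaea'
  #8 SA[8]=1  'cebdacaaaea'
  #9 SA[9]=4  'dacaaaea'
  #10 SA[10]=10  'ea'
  #11 SA[11]=2  'ebdacaaaea'

SA = [11, 7, 8, 5, 9, 3, 6, 0, 1, 4, 10, 2]
[i] adj suffixes → lcp
  [1] 11/7 → 1 ('a')
  [2] 7/8 → 2 ('aa')
  [3] 8/5 → 1 ('a')
  [4] 5/9 → 1 ('a')
  [5] 9/3 → 0 ('')
  [6] 3/6 → 0 ('')
  [7] 6/0 → 1 ('c')
  [8] 0/1 → 1 ('c')
  [9] 1/4 → 0 ('')
  [10] 4/10 → 0 ('')
  [11] 10/2 → 1 ('e')

[0, 1, 2, 1, 1, 0, 0, 1, 1, 0, 0, 1]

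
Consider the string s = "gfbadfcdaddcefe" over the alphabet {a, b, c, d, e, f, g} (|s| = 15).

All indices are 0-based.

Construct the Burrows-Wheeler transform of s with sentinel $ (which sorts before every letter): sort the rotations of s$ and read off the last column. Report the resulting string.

rank  rotation          last
    0  $gfbadfcdaddcefe  e
    1  addcefe$gfbadfcd  d
    2  adfcdaddcefe$gfb  b
    3  badfcdaddcefe$gf  f
    4  cdaddcefe$gfbadf  f
    5  cefe$gfbadfcdadd  d
    6  daddcefe$gfbadfc  c
    7  dcefe$gfbadfcdad  d
    8  ddcefe$gfbadfcda  a
    9  dfcdaddcefe$gfba  a
   10  e$gfbadfcdaddcef  f
   11  efe$gfbadfcdaddc  c
   12  fbadfcdaddcefe$g  g
   13  fcdaddcefe$gfbad  d
   14  fe$gfbadfcdaddce  e
   15  gfbadfcdaddcefe$  $

edbffdcdaafcgde$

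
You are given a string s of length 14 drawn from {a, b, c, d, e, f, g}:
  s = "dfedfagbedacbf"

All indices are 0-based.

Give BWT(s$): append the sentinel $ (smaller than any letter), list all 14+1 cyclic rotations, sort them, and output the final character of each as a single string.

fdfgcaee$bfbdda

rank  rotation         last
    0  $dfedfagbedacbf  f
    1  acbf$dfedfagbed  d
    2  agbedacbf$dfedf  f
    3  bedacbf$dfedfag  g
    4  bf$dfedfagbedac  c
    5  cbf$dfedfagbeda  a
    6  dacbf$dfedfagbe  e
    7  dfagbedacbf$dfe  e
    8  dfedfagbedacbf$  $
    9  edacbf$dfedfagb  b
   10  edfagbedacbf$df  f
   11  f$dfedfagbedacb  b
   12  fagbedacbf$dfed  d
   13  fedfagbedacbf$d  d
   14  gbedacbf$dfedfa  a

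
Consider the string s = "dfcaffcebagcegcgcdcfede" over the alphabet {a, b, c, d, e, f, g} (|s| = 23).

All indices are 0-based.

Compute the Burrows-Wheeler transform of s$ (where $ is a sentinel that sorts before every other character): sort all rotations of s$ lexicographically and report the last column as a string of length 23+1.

ecbefgfgdgce$dcfcdfcacae

rank  rotation                  last
    0  $dfcaffcebagcegcgcdcfede  e
    1  affcebagcegcgcdcfede$dfc  c
    2  agcegcgcdcfede$dfcaffceb  b
    3  bagcegcgcdcfede$dfcaffce  e
    4  caffcebagcegcgcdcfede$df  f
    5  cdcfede$dfcaffcebagcegcg  g
    6  cebagcegcgcdcfede$dfcaff  f
    7  cegcgcdcfede$dfcaffcebag  g
    8  cfede$dfcaffcebagcegcgcd  d
    9  cgcdcfede$dfcaffcebagceg  g
   10  dcfede$dfcaffcebagcegcgc  c
   11  de$dfcaffcebagcegcgcdcfe  e
   12  dfcaffcebagcegcgcdcfede$  $
   13  e$dfcaffcebagcegcgcdcfed  d
   14  ebagcegcgcdcfede$dfcaffc  c
   15  ede$dfcaffcebagcegcgcdcf  f
   16  egcgcdcfede$dfcaffcebagc  c
   17  fcaffcebagcegcgcdcfede$d  d
   18  fcebagcegcgcdcfede$dfcaf  f
   19  fede$dfcaffcebagcegcgcdc  c
   20  ffcebagcegcgcdcfede$dfca  a
   21  gcdcfede$dfcaffcebagcegc  c
   22  gcegcgcdcfede$dfcaffceba  a
   23  gcgcdcfede$dfcaffcebagce  e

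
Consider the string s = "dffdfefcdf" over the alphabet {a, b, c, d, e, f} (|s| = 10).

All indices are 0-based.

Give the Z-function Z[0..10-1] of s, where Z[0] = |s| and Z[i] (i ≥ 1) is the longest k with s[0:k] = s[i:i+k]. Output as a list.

Z[0]=10
i=1: outside box; Z[1]=0
i=2: outside box; Z[2]=0
i=3: outside box; Z[3]=2 extend→box=[3,5)
i=4: min(r-i=1, Z[1]=0)=0; Z[4]=0
i=5: outside box; Z[5]=0
i=6: outside box; Z[6]=0
i=7: outside box; Z[7]=0
i=8: outside box; Z[8]=2 extend→box=[8,10)
i=9: min(r-i=1, Z[1]=0)=0; Z[9]=0

[10, 0, 0, 2, 0, 0, 0, 0, 2, 0]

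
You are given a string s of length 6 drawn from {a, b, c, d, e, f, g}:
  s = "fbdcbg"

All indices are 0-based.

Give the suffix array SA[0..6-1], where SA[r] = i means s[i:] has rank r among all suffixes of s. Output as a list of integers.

sorted suffixes:
  #0 SA[0]=1  'bdcbg'
  #1 SA[1]=4  'bg'
  #2 SA[2]=3  'cbg'
  #3 SA[3]=2  'dcbg'
  #4 SA[4]=0  'fbdcbg'
  #5 SA[5]=5  'g'

[1, 4, 3, 2, 0, 5]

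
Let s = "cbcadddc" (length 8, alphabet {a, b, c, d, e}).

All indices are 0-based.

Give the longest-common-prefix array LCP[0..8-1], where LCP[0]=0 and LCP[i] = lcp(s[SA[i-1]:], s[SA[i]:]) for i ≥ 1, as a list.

[0, 0, 0, 1, 1, 0, 1, 2]

rank→(start, suffix):
  0 → (3, 'adddc')
  1 → (1, 'bcadddc')
  2 → (7, 'c')
  3 → (2, 'cadddc')
  4 → (0, 'cbcadddc')
  5 → (6, 'dc')
  6 → (5, 'ddc')
  7 → (4, 'dddc')

SA = [3, 1, 7, 2, 0, 6, 5, 4]
[i] adj suffixes → lcp
  [1] 3/1 → 0 ('')
  [2] 1/7 → 0 ('')
  [3] 7/2 → 1 ('c')
  [4] 2/0 → 1 ('c')
  [5] 0/6 → 0 ('')
  [6] 6/5 → 1 ('d')
  [7] 5/4 → 2 ('dd')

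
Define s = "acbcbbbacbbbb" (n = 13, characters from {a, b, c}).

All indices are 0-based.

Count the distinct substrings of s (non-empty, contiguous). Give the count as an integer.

rank | idx | suffix
   0 |   7 | acbbbb
   1 |   0 | acbcbbbacbbbb
   2 |  12 | b
   3 |   6 | bacbbbb
   4 |  11 | bb
   5 |   5 | bbacbbbb
   6 |  10 | bbb
   7 |   4 | bbbacbbbb
   8 |   9 | bbbb
   9 |   2 | bcbbbacbbbb
  10 |   3 | cbbbacbbbb
  11 |   8 | cbbbb
  12 |   1 | cbcbbbacbbbb

SA = [7, 0, 12, 6, 11, 5, 10, 4, 9, 2, 3, 8, 1]
i: (SA[i-1],SA[i]) lcp shared
  1: (7,0) 3 'acb'
  2: (0,12) 0 ''
  3: (12,6) 1 'b'
  4: (6,11) 1 'b'
  5: (11,5) 2 'bb'
  6: (5,10) 2 'bb'
  7: (10,4) 3 'bbb'
  8: (4,9) 3 'bbb'
  9: (9,2) 1 'b'
  10: (2,3) 0 ''
  11: (3,8) 4 'cbbb'
  12: (8,1) 2 'cb'

n(n+1)/2 = 13·14/2 = 91
Σ LCP = 0 + 3 + 0 + 1 + 1 + 2 + 2 + 3 + 3 + 1 + 0 + 4 + 2 = 22
distinct = 91 − 22 = 69

69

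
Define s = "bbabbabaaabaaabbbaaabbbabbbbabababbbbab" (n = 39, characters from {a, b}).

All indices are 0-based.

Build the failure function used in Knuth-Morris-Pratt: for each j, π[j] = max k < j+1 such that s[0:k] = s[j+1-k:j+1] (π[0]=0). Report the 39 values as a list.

π[0] = 0
j=1 s[j]='b': π[1]=1 (border 'b')
j=2 s[j]='a': k: 1→0; π[2]=0 (border '')
j=3 s[j]='b': π[3]=1 (border 'b')
j=4 s[j]='b': π[4]=2 (border 'bb')
j=5 s[j]='a': π[5]=3 (border 'bba')
j=6 s[j]='b': π[6]=4 (border 'bbab')
j=7 s[j]='a': k: 4→1→0; π[7]=0 (border '')
j=8 s[j]='a': π[8]=0 (border '')
j=9 s[j]='a': π[9]=0 (border '')
j=10 s[j]='b': π[10]=1 (border 'b')
j=11 s[j]='a': k: 1→0; π[11]=0 (border '')
j=12 s[j]='a': π[12]=0 (border '')
j=13 s[j]='a': π[13]=0 (border '')
j=14 s[j]='b': π[14]=1 (border 'b')
j=15 s[j]='b': π[15]=2 (border 'bb')
j=16 s[j]='b': k: 2→1; π[16]=2 (border 'bb')
j=17 s[j]='a': π[17]=3 (border 'bba')
j=18 s[j]='a': k: 3→0; π[18]=0 (border '')
j=19 s[j]='a': π[19]=0 (border '')
j=20 s[j]='b': π[20]=1 (border 'b')
j=21 s[j]='b': π[21]=2 (border 'bb')
j=22 s[j]='b': k: 2→1; π[22]=2 (border 'bb')
j=23 s[j]='a': π[23]=3 (border 'bba')
j=24 s[j]='b': π[24]=4 (border 'bbab')
j=25 s[j]='b': π[25]=5 (border 'bbabb')
j=26 s[j]='b': k: 5→2→1; π[26]=2 (border 'bb')
j=27 s[j]='b': k: 2→1; π[27]=2 (border 'bb')
j=28 s[j]='a': π[28]=3 (border 'bba')
j=29 s[j]='b': π[29]=4 (border 'bbab')
j=30 s[j]='a': k: 4→1→0; π[30]=0 (border '')
j=31 s[j]='b': π[31]=1 (border 'b')
j=32 s[j]='a': k: 1→0; π[32]=0 (border '')
j=33 s[j]='b': π[33]=1 (border 'b')
j=34 s[j]='b': π[34]=2 (border 'bb')
j=35 s[j]='b': k: 2→1; π[35]=2 (border 'bb')
j=36 s[j]='b': k: 2→1; π[36]=2 (border 'bb')
j=37 s[j]='a': π[37]=3 (border 'bba')
j=38 s[j]='b': π[38]=4 (border 'bbab')

[0, 1, 0, 1, 2, 3, 4, 0, 0, 0, 1, 0, 0, 0, 1, 2, 2, 3, 0, 0, 1, 2, 2, 3, 4, 5, 2, 2, 3, 4, 0, 1, 0, 1, 2, 2, 2, 3, 4]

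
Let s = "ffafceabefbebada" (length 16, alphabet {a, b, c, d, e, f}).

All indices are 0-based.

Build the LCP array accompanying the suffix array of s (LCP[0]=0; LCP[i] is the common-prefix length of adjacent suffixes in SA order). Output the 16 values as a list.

sorted suffixes:
  #0 SA[0]=15  'a'
  #1 SA[1]=6  'abefbebada'
  #2 SA[2]=13  'ada'
  #3 SA[3]=2  'afceabefbebada'
  #4 SA[4]=12  'bada'
  #5 SA[5]=10  'bebada'
  #6 SA[6]=7  'befbebada'
  #7 SA[7]=4  'ceabefbebada'
  #8 SA[8]=14  'da'
  #9 SA[9]=5  'eabefbebada'
  #10 SA[10]=11  'ebada'
  #11 SA[11]=8  'efbebada'
  #12 SA[12]=1  'fafceabefbebada'
  #13 SA[13]=9  'fbebada'
  #14 SA[14]=3  'fceabefbebada'
  #15 SA[15]=0  'ffafceabefbebada'

SA = [15, 6, 13, 2, 12, 10, 7, 4, 14, 5, 11, 8, 1, 9, 3, 0]
rank  pair      lcp
   1  s[15:],s[6:]  1  'a'
   2  s[6:],s[13:]  1  'a'
   3  s[13:],s[2:]  1  'a'
   4  s[2:],s[12:]  0  ''
   5  s[12:],s[10:]  1  'b'
   6  s[10:],s[7:]  2  'be'
   7  s[7:],s[4:]  0  ''
   8  s[4:],s[14:]  0  ''
   9  s[14:],s[5:]  0  ''
  10  s[5:],s[11:]  1  'e'
  11  s[11:],s[8:]  1  'e'
  12  s[8:],s[1:]  0  ''
  13  s[1:],s[9:]  1  'f'
  14  s[9:],s[3:]  1  'f'
  15  s[3:],s[0:]  1  'f'

[0, 1, 1, 1, 0, 1, 2, 0, 0, 0, 1, 1, 0, 1, 1, 1]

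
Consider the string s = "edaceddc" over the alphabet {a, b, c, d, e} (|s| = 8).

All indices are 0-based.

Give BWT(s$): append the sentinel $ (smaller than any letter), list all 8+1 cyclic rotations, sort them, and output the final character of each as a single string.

rank  rotation   last
    0  $edaceddc  c
    1  aceddc$ed  d
    2  c$edacedd  d
    3  ceddc$eda  a
    4  daceddc$e  e
    5  dc$edaced  d
    6  ddc$edace  e
    7  edaceddc$  $
    8  eddc$edac  c

cddaede$c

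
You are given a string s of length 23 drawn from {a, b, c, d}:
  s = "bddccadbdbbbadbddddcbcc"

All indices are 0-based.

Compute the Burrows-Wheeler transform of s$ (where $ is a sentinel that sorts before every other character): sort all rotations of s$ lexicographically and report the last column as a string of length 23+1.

ccbbbdcd$dccdbdbaadddbdb

rank  rotation                  last
    0  $bddccadbdbbbadbddddcbcc  c
    1  adbdbbbadbddddcbcc$bddcc  c
    2  adbddddcbcc$bddccadbdbbb  b
    3  badbddddcbcc$bddccadbdbb  b
    4  bbadbddddcbcc$bddccadbdb  b
    5  bbbadbddddcbcc$bddccadbd  d
    6  bcc$bddccadbdbbbadbddddc  c
    7  bdbbbadbddddcbcc$bddccad  d
    8  bddccadbdbbbadbddddcbcc$  $
    9  bddddcbcc$bddccadbdbbbad  d
   10  c$bddccadbdbbbadbddddcbc  c
   11  cadbdbbbadbddddcbcc$bddc  c
   12  cbcc$bddccadbdbbbadbdddd  d
   13  cc$bddccadbdbbbadbddddcb  b
   14  ccadbdbbbadbddddcbcc$bdd  d
   15  dbbbadbddddcbcc$bddccadb  b
   16  dbdbbbadbddddcbcc$bddcca  a
   17  dbddddcbcc$bddccadbdbbba  a
   18  dcbcc$bddccadbdbbbadbddd  d
   19  dccadbdbbbadbddddcbcc$bd  d
   20  ddcbcc$bddccadbdbbbadbdd  d
   21  ddccadbdbbbadbddddcbcc$b  b
   22  dddcbcc$bddccadbdbbbadbd  d
   23  ddddcbcc$bddccadbdbbbadb  b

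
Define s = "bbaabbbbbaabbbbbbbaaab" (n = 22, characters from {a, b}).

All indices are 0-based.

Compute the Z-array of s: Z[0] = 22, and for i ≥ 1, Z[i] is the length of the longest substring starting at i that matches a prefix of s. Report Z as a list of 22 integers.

[22, 1, 0, 0, 2, 2, 2, 9, 1, 0, 0, 2, 2, 2, 2, 2, 4, 1, 0, 0, 0, 1]

Z[0]=22
i=1: outside box; Z[1]=1 grow→box=[1,2)
i=2: outside box; Z[2]=0
i=3: outside box; Z[3]=0
i=4: outside box; Z[4]=2 grow→box=[4,6)
i=5: min(r-i=1, Z[1]=1)=1; Z[5]=2 grow→box=[5,7)
i=6: min(r-i=1, Z[1]=1)=1; Z[6]=2 grow→box=[6,8)
i=7: min(r-i=1, Z[1]=1)=1; Z[7]=9 grow→box=[7,16)
i=8: min(r-i=8, Z[1]=1)=1; Z[8]=1
i=9: min(r-i=7, Z[2]=0)=0; Z[9]=0
i=10: min(r-i=6, Z[3]=0)=0; Z[10]=0
i=11: min(r-i=5, Z[4]=2)=2; Z[11]=2
i=12: min(r-i=4, Z[5]=2)=2; Z[12]=2
i=13: min(r-i=3, Z[6]=2)=2; Z[13]=2
i=14: min(r-i=2, Z[7]=9)=2; Z[14]=2
i=15: min(r-i=1, Z[8]=1)=1; Z[15]=2 grow→box=[15,17)
i=16: min(r-i=1, Z[1]=1)=1; Z[16]=4 grow→box=[16,20)
i=17: min(r-i=3, Z[1]=1)=1; Z[17]=1
i=18: min(r-i=2, Z[2]=0)=0; Z[18]=0
i=19: min(r-i=1, Z[3]=0)=0; Z[19]=0
i=20: outside box; Z[20]=0
i=21: outside box; Z[21]=1 grow→box=[21,22)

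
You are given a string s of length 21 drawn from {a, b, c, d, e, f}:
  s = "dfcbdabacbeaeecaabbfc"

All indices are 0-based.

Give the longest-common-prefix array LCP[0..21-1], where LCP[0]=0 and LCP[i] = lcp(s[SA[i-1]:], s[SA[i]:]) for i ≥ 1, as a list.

rank | idx | suffix
   0 |  15 | aabbfc
   1 |   5 | abacbeaeecaabbfc
   2 |  16 | abbfc
   3 |   7 | acbeaeecaabbfc
   4 |  11 | aeecaabbfc
   5 |   6 | bacbeaeecaabbfc
   6 |  17 | bbfc
   7 |   3 | bdabacbeaeecaabbfc
   8 |   9 | beaeecaabbfc
   9 |  18 | bfc
  10 |  20 | c
  11 |  14 | caabbfc
  12 |   2 | cbdabacbeaeecaabbfc
  13 |   8 | cbeaeecaabbfc
  14 |   4 | dabacbeaeecaabbfc
  15 |   0 | dfcbdabacbeaeecaabbfc
  16 |  10 | eaeecaabbfc
  17 |  13 | ecaabbfc
  18 |  12 | eecaabbfc
  19 |  19 | fc
  20 |   1 | fcbdabacbeaeecaabbfc

SA = [15, 5, 16, 7, 11, 6, 17, 3, 9, 18, 20, 14, 2, 8, 4, 0, 10, 13, 12, 19, 1]
rank  pair      lcp
   1  s[15:],s[5:]  1  'a'
   2  s[5:],s[16:]  2  'ab'
   3  s[16:],s[7:]  1  'a'
   4  s[7:],s[11:]  1  'a'
   5  s[11:],s[6:]  0  ''
   6  s[6:],s[17:]  1  'b'
   7  s[17:],s[3:]  1  'b'
   8  s[3:],s[9:]  1  'b'
   9  s[9:],s[18:]  1  'b'
  10  s[18:],s[20:]  0  ''
  11  s[20:],s[14:]  1  'c'
  12  s[14:],s[2:]  1  'c'
  13  s[2:],s[8:]  2  'cb'
  14  s[8:],s[4:]  0  ''
  15  s[4:],s[0:]  1  'd'
  16  s[0:],s[10:]  0  ''
  17  s[10:],s[13:]  1  'e'
  18  s[13:],s[12:]  1  'e'
  19  s[12:],s[19:]  0  ''
  20  s[19:],s[1:]  2  'fc'

[0, 1, 2, 1, 1, 0, 1, 1, 1, 1, 0, 1, 1, 2, 0, 1, 0, 1, 1, 0, 2]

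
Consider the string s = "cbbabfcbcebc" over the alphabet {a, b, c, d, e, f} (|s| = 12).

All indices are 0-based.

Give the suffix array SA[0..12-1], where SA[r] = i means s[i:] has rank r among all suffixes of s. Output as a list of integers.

sorted suffixes:
  #0 SA[0]=3  'abfcbcebc'
  #1 SA[1]=2  'babfcbcebc'
  #2 SA[2]=1  'bbabfcbcebc'
  #3 SA[3]=10  'bc'
  #4 SA[4]=7  'bcebc'
  #5 SA[5]=4  'bfcbcebc'
  #6 SA[6]=11  'c'
  #7 SA[7]=0  'cbbabfcbcebc'
  #8 SA[8]=6  'cbcebc'
  #9 SA[9]=8  'cebc'
  #10 SA[10]=9  'ebc'
  #11 SA[11]=5  'fcbcebc'

[3, 2, 1, 10, 7, 4, 11, 0, 6, 8, 9, 5]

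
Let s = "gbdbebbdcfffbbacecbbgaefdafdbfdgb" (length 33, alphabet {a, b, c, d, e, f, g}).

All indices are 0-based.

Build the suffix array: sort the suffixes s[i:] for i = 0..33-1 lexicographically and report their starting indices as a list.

rank→(start, suffix):
  0 → (14, 'acecbbgaefdafdbfdgb')
  1 → (21, 'aefdafdbfdgb')
  2 → (25, 'afdbfdgb')
  3 → (32, 'b')
  4 → (13, 'bacecbbgaefdafdbfdgb')
  5 → (12, 'bbacecbbgaefdafdbfdgb')
  6 → (5, 'bbdcfffbbacecbbgaefdafdbfdgb')
  7 → (18, 'bbgaefdafdbfdgb')
  8 → (1, 'bdbebbdcfffbbacecbbgaefdafdbfdgb')
  9 → (6, 'bdcfffbbacecbbgaefdafdbfdgb')
  10 → (3, 'bebbdcfffbbacecbbgaefdafdbfdgb')
  11 → (28, 'bfdgb')
  12 → (19, 'bgaefdafdbfdgb')
  13 → (17, 'cbbgaefdafdbfdgb')
  14 → (15, 'cecbbgaefdafdbfdgb')
  15 → (8, 'cfffbbacecbbgaefdafdbfdgb')
  16 → (24, 'dafdbfdgb')
  17 → (2, 'dbebbdcfffbbacecbbgaefdafdbfdgb')
  18 → (27, 'dbfdgb')
  19 → (7, 'dcfffbbacecbbgaefdafdbfdgb')
  20 → (30, 'dgb')
  21 → (4, 'ebbdcfffbbacecbbgaefdafdbfdgb')
  22 → (16, 'ecbbgaefdafdbfdgb')
  23 → (22, 'efdafdbfdgb')
  24 → (11, 'fbbacecbbgaefdafdbfdgb')
  25 → (23, 'fdafdbfdgb')
  26 → (26, 'fdbfdgb')
  27 → (29, 'fdgb')
  28 → (10, 'ffbbacecbbgaefdafdbfdgb')
  29 → (9, 'fffbbacecbbgaefdafdbfdgb')
  30 → (20, 'gaefdafdbfdgb')
  31 → (31, 'gb')
  32 → (0, 'gbdbebbdcfffbbacecbbgaefdafdbfdgb')

[14, 21, 25, 32, 13, 12, 5, 18, 1, 6, 3, 28, 19, 17, 15, 8, 24, 2, 27, 7, 30, 4, 16, 22, 11, 23, 26, 29, 10, 9, 20, 31, 0]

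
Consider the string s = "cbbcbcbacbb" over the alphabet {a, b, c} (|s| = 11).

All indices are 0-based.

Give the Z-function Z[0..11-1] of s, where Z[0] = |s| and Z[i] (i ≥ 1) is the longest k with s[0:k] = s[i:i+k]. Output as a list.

Z[0]=11
i=1: fresh scan; Z[1]=0
i=2: fresh scan; Z[2]=0
i=3: fresh scan; Z[3]=2 grow→box=[3,5)
i=4: min(r-i=1, Z[1]=0)=0; Z[4]=0
i=5: fresh scan; Z[5]=2 grow→box=[5,7)
i=6: min(r-i=1, Z[1]=0)=0; Z[6]=0
i=7: fresh scan; Z[7]=0
i=8: fresh scan; Z[8]=3 grow→box=[8,11)
i=9: min(r-i=2, Z[1]=0)=0; Z[9]=0
i=10: min(r-i=1, Z[2]=0)=0; Z[10]=0

[11, 0, 0, 2, 0, 2, 0, 0, 3, 0, 0]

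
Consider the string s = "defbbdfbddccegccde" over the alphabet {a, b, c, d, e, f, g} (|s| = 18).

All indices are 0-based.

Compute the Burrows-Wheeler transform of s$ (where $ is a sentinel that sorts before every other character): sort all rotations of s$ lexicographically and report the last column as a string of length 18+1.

effbgdccdbc$bddcede

rank  rotation             last
    0  $defbbdfbddccegccde  e
    1  bbdfbddccegccde$def  f
    2  bddccegccde$defbbdf  f
    3  bdfbddccegccde$defb  b
    4  ccde$defbbdfbddcceg  g
    5  ccegccde$defbbdfbdd  d
    6  cde$defbbdfbddccegc  c
    7  cegccde$defbbdfbddc  c
    8  dccegccde$defbbdfbd  d
    9  ddccegccde$defbbdfb  b
   10  de$defbbdfbddccegcc  c
   11  defbbdfbddccegccde$  $
   12  dfbddccegccde$defbb  b
   13  e$defbbdfbddccegccd  d
   14  efbbdfbddccegccde$d  d
   15  egccde$defbbdfbddcc  c
   16  fbbdfbddccegccde$de  e
   17  fbddccegccde$defbbd  d
   18  gccde$defbbdfbddcce  e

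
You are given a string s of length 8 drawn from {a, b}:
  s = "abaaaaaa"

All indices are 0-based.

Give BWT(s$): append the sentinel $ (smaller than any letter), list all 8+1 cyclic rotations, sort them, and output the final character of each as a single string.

rank  rotation   last
    0  $abaaaaaa  a
    1  a$abaaaaa  a
    2  aa$abaaaa  a
    3  aaa$abaaa  a
    4  aaaa$abaa  a
    5  aaaaa$aba  a
    6  aaaaaa$ab  b
    7  abaaaaaa$  $
    8  baaaaaa$a  a

aaaaaab$a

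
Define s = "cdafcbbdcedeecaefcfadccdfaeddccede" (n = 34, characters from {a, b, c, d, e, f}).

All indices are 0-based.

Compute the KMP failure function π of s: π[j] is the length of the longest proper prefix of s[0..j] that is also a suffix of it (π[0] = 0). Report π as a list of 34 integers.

π[0] = 0
j=1 s[j]='d': π[1]=0 (border '')
j=2 s[j]='a': π[2]=0 (border '')
j=3 s[j]='f': π[3]=0 (border '')
j=4 s[j]='c': π[4]=1 (border 'c')
j=5 s[j]='b': k: 1→0; π[5]=0 (border '')
j=6 s[j]='b': π[6]=0 (border '')
j=7 s[j]='d': π[7]=0 (border '')
j=8 s[j]='c': π[8]=1 (border 'c')
j=9 s[j]='e': k: 1→0; π[9]=0 (border '')
j=10 s[j]='d': π[10]=0 (border '')
j=11 s[j]='e': π[11]=0 (border '')
j=12 s[j]='e': π[12]=0 (border '')
j=13 s[j]='c': π[13]=1 (border 'c')
j=14 s[j]='a': k: 1→0; π[14]=0 (border '')
j=15 s[j]='e': π[15]=0 (border '')
j=16 s[j]='f': π[16]=0 (border '')
j=17 s[j]='c': π[17]=1 (border 'c')
j=18 s[j]='f': k: 1→0; π[18]=0 (border '')
j=19 s[j]='a': π[19]=0 (border '')
j=20 s[j]='d': π[20]=0 (border '')
j=21 s[j]='c': π[21]=1 (border 'c')
j=22 s[j]='c': k: 1→0; π[22]=1 (border 'c')
j=23 s[j]='d': π[23]=2 (border 'cd')
j=24 s[j]='f': k: 2→0; π[24]=0 (border '')
j=25 s[j]='a': π[25]=0 (border '')
j=26 s[j]='e': π[26]=0 (border '')
j=27 s[j]='d': π[27]=0 (border '')
j=28 s[j]='d': π[28]=0 (border '')
j=29 s[j]='c': π[29]=1 (border 'c')
j=30 s[j]='c': k: 1→0; π[30]=1 (border 'c')
j=31 s[j]='e': k: 1→0; π[31]=0 (border '')
j=32 s[j]='d': π[32]=0 (border '')
j=33 s[j]='e': π[33]=0 (border '')

[0, 0, 0, 0, 1, 0, 0, 0, 1, 0, 0, 0, 0, 1, 0, 0, 0, 1, 0, 0, 0, 1, 1, 2, 0, 0, 0, 0, 0, 1, 1, 0, 0, 0]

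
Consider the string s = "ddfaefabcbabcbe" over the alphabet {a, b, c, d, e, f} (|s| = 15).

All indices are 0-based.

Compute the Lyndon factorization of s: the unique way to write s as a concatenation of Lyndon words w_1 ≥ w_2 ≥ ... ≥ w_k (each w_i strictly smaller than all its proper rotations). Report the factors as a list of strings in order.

emit factor 1: 'ddf' (i=0, period=3)
emit factor 2: 'aef' (i=3, period=3)
emit factor 3: 'abcbabcbe' (i=6, period=9)

["ddf", "aef", "abcbabcbe"]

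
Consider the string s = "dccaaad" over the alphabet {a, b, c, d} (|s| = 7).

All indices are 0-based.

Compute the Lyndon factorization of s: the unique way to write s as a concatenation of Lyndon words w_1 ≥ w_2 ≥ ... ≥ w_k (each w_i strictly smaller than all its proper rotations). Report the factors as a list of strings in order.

emit factor 1: 'd' (i=0, period=1)
emit factor 2: 'c' (i=1, period=1)
emit factor 3: 'c' (i=2, period=1)
emit factor 4: 'aaad' (i=3, period=4)

["d", "c", "c", "aaad"]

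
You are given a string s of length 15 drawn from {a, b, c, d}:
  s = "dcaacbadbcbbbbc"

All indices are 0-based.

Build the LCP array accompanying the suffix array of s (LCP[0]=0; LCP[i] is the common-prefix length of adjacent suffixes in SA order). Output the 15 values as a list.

[0, 1, 1, 0, 1, 3, 2, 1, 2, 0, 1, 1, 2, 0, 1]

sorted suffixes:
  #0 SA[0]=2  'aacbadbcbbbbc'
  #1 SA[1]=3  'acbadbcbbbbc'
  #2 SA[2]=6  'adbcbbbbc'
  #3 SA[3]=5  'badbcbbbbc'
  #4 SA[4]=10  'bbbbc'
  #5 SA[5]=11  'bbbc'
  #6 SA[6]=12  'bbc'
  #7 SA[7]=13  'bc'
  #8 SA[8]=8  'bcbbbbc'
  #9 SA[9]=14  'c'
  #10 SA[10]=1  'caacbadbcbbbbc'
  #11 SA[11]=4  'cbadbcbbbbc'
  #12 SA[12]=9  'cbbbbc'
  #13 SA[13]=7  'dbcbbbbc'
  #14 SA[14]=0  'dcaacbadbcbbbbc'

SA = [2, 3, 6, 5, 10, 11, 12, 13, 8, 14, 1, 4, 9, 7, 0]
[i] adj suffixes → lcp
  [1] 2/3 → 1 ('a')
  [2] 3/6 → 1 ('a')
  [3] 6/5 → 0 ('')
  [4] 5/10 → 1 ('b')
  [5] 10/11 → 3 ('bbb')
  [6] 11/12 → 2 ('bb')
  [7] 12/13 → 1 ('b')
  [8] 13/8 → 2 ('bc')
  [9] 8/14 → 0 ('')
  [10] 14/1 → 1 ('c')
  [11] 1/4 → 1 ('c')
  [12] 4/9 → 2 ('cb')
  [13] 9/7 → 0 ('')
  [14] 7/0 → 1 ('d')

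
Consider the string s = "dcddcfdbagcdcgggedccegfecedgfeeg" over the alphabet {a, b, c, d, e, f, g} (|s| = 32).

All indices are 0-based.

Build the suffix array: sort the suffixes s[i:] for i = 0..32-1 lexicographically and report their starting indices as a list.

[8, 7, 18, 10, 1, 24, 19, 4, 12, 6, 17, 0, 3, 11, 2, 26, 23, 16, 25, 29, 30, 20, 5, 22, 28, 31, 9, 15, 21, 27, 14, 13]

sorted suffixes:
  #0 SA[0]=8  'agcdcgggedccegfecedgfeeg'
  #1 SA[1]=7  'bagcdcgggedccegfecedgfeeg'
  #2 SA[2]=18  'ccegfecedgfeeg'
  #3 SA[3]=10  'cdcgggedccegfecedgfeeg'
  #4 SA[4]=1  'cddcfdbagcdcgggedccegfecedgfeeg'
  #5 SA[5]=24  'cedgfeeg'
  #6 SA[6]=19  'cegfecedgfeeg'
  #7 SA[7]=4  'cfdbagcdcgggedccegfecedgfeeg'
  #8 SA[8]=12  'cgggedccegfecedgfeeg'
  #9 SA[9]=6  'dbagcdcgggedccegfecedgfeeg'
  #10 SA[10]=17  'dccegfecedgfeeg'
  #11 SA[11]=0  'dcddcfdbagcdcgggedccegfecedgfeeg'
  #12 SA[12]=3  'dcfdbagcdcgggedccegfecedgfeeg'
  #13 SA[13]=11  'dcgggedccegfecedgfeeg'
  #14 SA[14]=2  'ddcfdbagcdcgggedccegfecedgfeeg'
  #15 SA[15]=26  'dgfeeg'
  #16 SA[16]=23  'ecedgfeeg'
  #17 SA[17]=16  'edccegfecedgfeeg'
  #18 SA[18]=25  'edgfeeg'
  #19 SA[19]=29  'eeg'
  #20 SA[20]=30  'eg'
  #21 SA[21]=20  'egfecedgfeeg'
  #22 SA[22]=5  'fdbagcdcgggedccegfecedgfeeg'
  #23 SA[23]=22  'fecedgfeeg'
  #24 SA[24]=28  'feeg'
  #25 SA[25]=31  'g'
  #26 SA[26]=9  'gcdcgggedccegfecedgfeeg'
  #27 SA[27]=15  'gedccegfecedgfeeg'
  #28 SA[28]=21  'gfecedgfeeg'
  #29 SA[29]=27  'gfeeg'
  #30 SA[30]=14  'ggedccegfecedgfeeg'
  #31 SA[31]=13  'gggedccegfecedgfeeg'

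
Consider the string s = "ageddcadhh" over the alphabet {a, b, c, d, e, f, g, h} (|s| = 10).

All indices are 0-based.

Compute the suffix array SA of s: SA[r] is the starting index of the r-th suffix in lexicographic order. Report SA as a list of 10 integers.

[6, 0, 5, 4, 3, 7, 2, 1, 9, 8]

sorted suffixes:
  #0 SA[0]=6  'adhh'
  #1 SA[1]=0  'ageddcadhh'
  #2 SA[2]=5  'cadhh'
  #3 SA[3]=4  'dcadhh'
  #4 SA[4]=3  'ddcadhh'
  #5 SA[5]=7  'dhh'
  #6 SA[6]=2  'eddcadhh'
  #7 SA[7]=1  'geddcadhh'
  #8 SA[8]=9  'h'
  #9 SA[9]=8  'hh'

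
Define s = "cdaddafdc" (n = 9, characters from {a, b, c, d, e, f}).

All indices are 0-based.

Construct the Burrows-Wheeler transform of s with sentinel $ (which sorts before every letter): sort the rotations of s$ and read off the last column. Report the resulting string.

rank  rotation    last
    0  $cdaddafdc  c
    1  addafdc$cd  d
    2  afdc$cdadd  d
    3  c$cdaddafd  d
    4  cdaddafdc$  $
    5  daddafdc$c  c
    6  dafdc$cdad  d
    7  dc$cdaddaf  f
    8  ddafdc$cda  a
    9  fdc$cdadda  a

cddd$cdfaa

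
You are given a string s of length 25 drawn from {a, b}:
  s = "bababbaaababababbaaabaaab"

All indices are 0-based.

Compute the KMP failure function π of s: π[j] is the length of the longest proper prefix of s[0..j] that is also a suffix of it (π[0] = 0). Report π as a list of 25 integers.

[0, 0, 1, 2, 3, 1, 2, 0, 0, 1, 2, 3, 4, 5, 4, 5, 6, 7, 8, 9, 10, 11, 0, 0, 1]

π[0] = 0
j=1 s[j]='a': π[1]=0 (border '')
j=2 s[j]='b': π[2]=1 (border 'b')
j=3 s[j]='a': π[3]=2 (border 'ba')
j=4 s[j]='b': π[4]=3 (border 'bab')
j=5 s[j]='b': k: 3→1→0; π[5]=1 (border 'b')
j=6 s[j]='a': π[6]=2 (border 'ba')
j=7 s[j]='a': k: 2→0; π[7]=0 (border '')
j=8 s[j]='a': π[8]=0 (border '')
j=9 s[j]='b': π[9]=1 (border 'b')
j=10 s[j]='a': π[10]=2 (border 'ba')
j=11 s[j]='b': π[11]=3 (border 'bab')
j=12 s[j]='a': π[12]=4 (border 'baba')
j=13 s[j]='b': π[13]=5 (border 'babab')
j=14 s[j]='a': k: 5→3; π[14]=4 (border 'baba')
j=15 s[j]='b': π[15]=5 (border 'babab')
j=16 s[j]='b': π[16]=6 (border 'bababb')
j=17 s[j]='a': π[17]=7 (border 'bababba')
j=18 s[j]='a': π[18]=8 (border 'bababbaa')
j=19 s[j]='a': π[19]=9 (border 'bababbaaa')
j=20 s[j]='b': π[20]=10 (border 'bababbaaab')
j=21 s[j]='a': π[21]=11 (border 'bababbaaaba')
j=22 s[j]='a': k: 11→2→0; π[22]=0 (border '')
j=23 s[j]='a': π[23]=0 (border '')
j=24 s[j]='b': π[24]=1 (border 'b')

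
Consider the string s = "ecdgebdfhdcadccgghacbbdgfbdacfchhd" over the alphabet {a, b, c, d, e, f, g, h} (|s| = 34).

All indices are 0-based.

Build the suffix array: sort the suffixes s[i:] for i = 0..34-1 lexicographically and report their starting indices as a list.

rank→(start, suffix):
  0 → (18, 'acbbdgfbdacfchhd')
  1 → (27, 'acfchhd')
  2 → (11, 'adccgghacbbdgfbdacfchhd')
  3 → (20, 'bbdgfbdacfchhd')
  4 → (25, 'bdacfchhd')
  5 → (5, 'bdfhdcadccgghacbbdgfbdacfchhd')
  6 → (21, 'bdgfbdacfchhd')
  7 → (10, 'cadccgghacbbdgfbdacfchhd')
  8 → (19, 'cbbdgfbdacfchhd')
  9 → (13, 'ccgghacbbdgfbdacfchhd')
  10 → (1, 'cdgebdfhdcadccgghacbbdgfbdacfchhd')
  11 → (28, 'cfchhd')
  12 → (14, 'cgghacbbdgfbdacfchhd')
  13 → (30, 'chhd')
  14 → (33, 'd')
  15 → (26, 'dacfchhd')
  16 → (9, 'dcadccgghacbbdgfbdacfchhd')
  17 → (12, 'dccgghacbbdgfbdacfchhd')
  18 → (6, 'dfhdcadccgghacbbdgfbdacfchhd')
  19 → (2, 'dgebdfhdcadccgghacbbdgfbdacfchhd')
  20 → (22, 'dgfbdacfchhd')
  21 → (4, 'ebdfhdcadccgghacbbdgfbdacfchhd')
  22 → (0, 'ecdgebdfhdcadccgghacbbdgfbdacfchhd')
  23 → (24, 'fbdacfchhd')
  24 → (29, 'fchhd')
  25 → (7, 'fhdcadccgghacbbdgfbdacfchhd')
  26 → (3, 'gebdfhdcadccgghacbbdgfbdacfchhd')
  27 → (23, 'gfbdacfchhd')
  28 → (15, 'gghacbbdgfbdacfchhd')
  29 → (16, 'ghacbbdgfbdacfchhd')
  30 → (17, 'hacbbdgfbdacfchhd')
  31 → (32, 'hd')
  32 → (8, 'hdcadccgghacbbdgfbdacfchhd')
  33 → (31, 'hhd')

[18, 27, 11, 20, 25, 5, 21, 10, 19, 13, 1, 28, 14, 30, 33, 26, 9, 12, 6, 2, 22, 4, 0, 24, 29, 7, 3, 23, 15, 16, 17, 32, 8, 31]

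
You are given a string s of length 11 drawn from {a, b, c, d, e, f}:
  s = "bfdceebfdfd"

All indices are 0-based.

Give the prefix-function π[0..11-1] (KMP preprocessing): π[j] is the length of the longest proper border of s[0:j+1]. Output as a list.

[0, 0, 0, 0, 0, 0, 1, 2, 3, 0, 0]

π[0] = 0
j=1 s[j]='f': π[1]=0 (border '')
j=2 s[j]='d': π[2]=0 (border '')
j=3 s[j]='c': π[3]=0 (border '')
j=4 s[j]='e': π[4]=0 (border '')
j=5 s[j]='e': π[5]=0 (border '')
j=6 s[j]='b': π[6]=1 (border 'b')
j=7 s[j]='f': π[7]=2 (border 'bf')
j=8 s[j]='d': π[8]=3 (border 'bfd')
j=9 s[j]='f': k: 3→0; π[9]=0 (border '')
j=10 s[j]='d': π[10]=0 (border '')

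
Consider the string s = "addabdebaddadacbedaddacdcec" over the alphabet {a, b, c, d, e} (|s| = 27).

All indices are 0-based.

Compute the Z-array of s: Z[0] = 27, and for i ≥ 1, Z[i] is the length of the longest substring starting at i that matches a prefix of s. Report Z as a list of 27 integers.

Z[0]=27
i=1: outside box; Z[1]=0
i=2: outside box; Z[2]=0
i=3: outside box; Z[3]=1 grow→box=[3,4)
i=4: outside box; Z[4]=0
i=5: outside box; Z[5]=0
i=6: outside box; Z[6]=0
i=7: outside box; Z[7]=0
i=8: outside box; Z[8]=4 grow→box=[8,12)
i=9: min(r-i=3, Z[1]=0)=0; Z[9]=0
i=10: min(r-i=2, Z[2]=0)=0; Z[10]=0
i=11: min(r-i=1, Z[3]=1)=1; Z[11]=2 grow→box=[11,13)
i=12: min(r-i=1, Z[1]=0)=0; Z[12]=0
i=13: outside box; Z[13]=1 grow→box=[13,14)
i=14: outside box; Z[14]=0
i=15: outside box; Z[15]=0
i=16: outside box; Z[16]=0
i=17: outside box; Z[17]=0
i=18: outside box; Z[18]=4 grow→box=[18,22)
i=19: min(r-i=3, Z[1]=0)=0; Z[19]=0
i=20: min(r-i=2, Z[2]=0)=0; Z[20]=0
i=21: min(r-i=1, Z[3]=1)=1; Z[21]=1
i=22: outside box; Z[22]=0
i=23: outside box; Z[23]=0
i=24: outside box; Z[24]=0
i=25: outside box; Z[25]=0
i=26: outside box; Z[26]=0

[27, 0, 0, 1, 0, 0, 0, 0, 4, 0, 0, 2, 0, 1, 0, 0, 0, 0, 4, 0, 0, 1, 0, 0, 0, 0, 0]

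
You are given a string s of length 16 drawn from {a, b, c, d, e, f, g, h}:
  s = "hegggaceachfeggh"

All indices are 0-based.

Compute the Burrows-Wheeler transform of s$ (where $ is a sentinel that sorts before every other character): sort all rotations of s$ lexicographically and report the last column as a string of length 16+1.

rank  rotation           last
    0  $hegggaceachfeggh  h
    1  aceachfeggh$heggg  g
    2  achfeggh$hegggace  e
    3  ceachfeggh$heggga  a
    4  chfeggh$hegggacea  a
    5  eachfeggh$hegggac  c
    6  egggaceachfeggh$h  h
    7  eggh$hegggaceachf  f
    8  feggh$hegggaceach  h
    9  gaceachfeggh$hegg  g
   10  ggaceachfeggh$heg  g
   11  gggaceachfeggh$he  e
   12  ggh$hegggaceachfe  e
   13  gh$hegggaceachfeg  g
   14  h$hegggaceachfegg  g
   15  hegggaceachfeggh$  $
   16  hfeggh$hegggaceac  c

hgeaachfhggeegg$c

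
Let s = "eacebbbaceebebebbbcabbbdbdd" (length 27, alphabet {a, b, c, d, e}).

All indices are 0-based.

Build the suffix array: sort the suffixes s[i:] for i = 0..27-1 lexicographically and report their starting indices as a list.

rank | idx | suffix
   0 |  19 | abbbdbdd
   1 |   1 | acebbbaceebebebbbcabbbdbdd
   2 |   7 | aceebebebbbcabbbdbdd
   3 |   6 | baceebebebbbcabbbdbdd
   4 |   5 | bbaceebebebbbcabbbdbdd
   5 |   4 | bbbaceebebebbbcabbbdbdd
   6 |  15 | bbbcabbbdbdd
   7 |  20 | bbbdbdd
   8 |  16 | bbcabbbdbdd
   9 |  21 | bbdbdd
  10 |  17 | bcabbbdbdd
  11 |  22 | bdbdd
  12 |  24 | bdd
  13 |  13 | bebbbcabbbdbdd
  14 |  11 | bebebbbcabbbdbdd
  15 |  18 | cabbbdbdd
  16 |   2 | cebbbaceebebebbbcabbbdbdd
  17 |   8 | ceebebebbbcabbbdbdd
  18 |  26 | d
  19 |  23 | dbdd
  20 |  25 | dd
  21 |   0 | eacebbbaceebebebbbcabbbdbdd
  22 |   3 | ebbbaceebebebbbcabbbdbdd
  23 |  14 | ebbbcabbbdbdd
  24 |  12 | ebebbbcabbbdbdd
  25 |  10 | ebebebbbcabbbdbdd
  26 |   9 | eebebebbbcabbbdbdd

[19, 1, 7, 6, 5, 4, 15, 20, 16, 21, 17, 22, 24, 13, 11, 18, 2, 8, 26, 23, 25, 0, 3, 14, 12, 10, 9]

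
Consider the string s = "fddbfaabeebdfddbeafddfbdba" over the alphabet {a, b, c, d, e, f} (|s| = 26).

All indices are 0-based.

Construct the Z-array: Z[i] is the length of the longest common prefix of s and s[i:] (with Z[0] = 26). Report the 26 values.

[26, 0, 0, 0, 1, 0, 0, 0, 0, 0, 0, 0, 4, 0, 0, 0, 0, 0, 3, 0, 0, 1, 0, 0, 0, 0]

Z[0]=26
i=1: fresh scan; Z[1]=0
i=2: fresh scan; Z[2]=0
i=3: fresh scan; Z[3]=0
i=4: fresh scan; Z[4]=1 grow→box=[4,5)
i=5: fresh scan; Z[5]=0
i=6: fresh scan; Z[6]=0
i=7: fresh scan; Z[7]=0
i=8: fresh scan; Z[8]=0
i=9: fresh scan; Z[9]=0
i=10: fresh scan; Z[10]=0
i=11: fresh scan; Z[11]=0
i=12: fresh scan; Z[12]=4 grow→box=[12,16)
i=13: min(r-i=3, Z[1]=0)=0; Z[13]=0
i=14: min(r-i=2, Z[2]=0)=0; Z[14]=0
i=15: min(r-i=1, Z[3]=0)=0; Z[15]=0
i=16: fresh scan; Z[16]=0
i=17: fresh scan; Z[17]=0
i=18: fresh scan; Z[18]=3 grow→box=[18,21)
i=19: min(r-i=2, Z[1]=0)=0; Z[19]=0
i=20: min(r-i=1, Z[2]=0)=0; Z[20]=0
i=21: fresh scan; Z[21]=1 grow→box=[21,22)
i=22: fresh scan; Z[22]=0
i=23: fresh scan; Z[23]=0
i=24: fresh scan; Z[24]=0
i=25: fresh scan; Z[25]=0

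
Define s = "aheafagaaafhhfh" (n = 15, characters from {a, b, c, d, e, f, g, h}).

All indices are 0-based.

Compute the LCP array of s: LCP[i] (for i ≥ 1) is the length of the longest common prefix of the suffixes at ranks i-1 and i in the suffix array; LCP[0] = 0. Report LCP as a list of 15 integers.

rank→(start, suffix):
  0 → (7, 'aaafhhfh')
  1 → (8, 'aafhhfh')
  2 → (3, 'afagaaafhhfh')
  3 → (9, 'afhhfh')
  4 → (5, 'agaaafhhfh')
  5 → (0, 'aheafagaaafhhfh')
  6 → (2, 'eafagaaafhhfh')
  7 → (4, 'fagaaafhhfh')
  8 → (13, 'fh')
  9 → (10, 'fhhfh')
  10 → (6, 'gaaafhhfh')
  11 → (14, 'h')
  12 → (1, 'heafagaaafhhfh')
  13 → (12, 'hfh')
  14 → (11, 'hhfh')

SA = [7, 8, 3, 9, 5, 0, 2, 4, 13, 10, 6, 14, 1, 12, 11]
i: (SA[i-1],SA[i]) lcp shared
  1: (7,8) 2 'aa'
  2: (8,3) 1 'a'
  3: (3,9) 2 'af'
  4: (9,5) 1 'a'
  5: (5,0) 1 'a'
  6: (0,2) 0 ''
  7: (2,4) 0 ''
  8: (4,13) 1 'f'
  9: (13,10) 2 'fh'
  10: (10,6) 0 ''
  11: (6,14) 0 ''
  12: (14,1) 1 'h'
  13: (1,12) 1 'h'
  14: (12,11) 1 'h'

[0, 2, 1, 2, 1, 1, 0, 0, 1, 2, 0, 0, 1, 1, 1]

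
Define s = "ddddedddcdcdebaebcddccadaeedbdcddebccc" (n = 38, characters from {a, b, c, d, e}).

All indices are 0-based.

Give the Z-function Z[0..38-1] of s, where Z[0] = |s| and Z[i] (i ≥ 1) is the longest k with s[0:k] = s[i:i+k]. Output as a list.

[38, 3, 2, 1, 0, 3, 2, 1, 0, 1, 0, 1, 0, 0, 0, 0, 0, 0, 2, 1, 0, 0, 0, 1, 0, 0, 0, 1, 0, 1, 0, 2, 1, 0, 0, 0, 0, 0]

Z[0]=38
i=1: i≥r, start 0; Z[1]=3 extend→box=[1,4)
i=2: min(r-i=2, Z[1]=3)=2; Z[2]=2
i=3: min(r-i=1, Z[2]=2)=1; Z[3]=1
i=4: i≥r, start 0; Z[4]=0
i=5: i≥r, start 0; Z[5]=3 extend→box=[5,8)
i=6: min(r-i=2, Z[1]=3)=2; Z[6]=2
i=7: min(r-i=1, Z[2]=2)=1; Z[7]=1
i=8: i≥r, start 0; Z[8]=0
i=9: i≥r, start 0; Z[9]=1 extend→box=[9,10)
i=10: i≥r, start 0; Z[10]=0
i=11: i≥r, start 0; Z[11]=1 extend→box=[11,12)
i=12: i≥r, start 0; Z[12]=0
i=13: i≥r, start 0; Z[13]=0
i=14: i≥r, start 0; Z[14]=0
i=15: i≥r, start 0; Z[15]=0
i=16: i≥r, start 0; Z[16]=0
i=17: i≥r, start 0; Z[17]=0
i=18: i≥r, start 0; Z[18]=2 extend→box=[18,20)
i=19: min(r-i=1, Z[1]=3)=1; Z[19]=1
i=20: i≥r, start 0; Z[20]=0
i=21: i≥r, start 0; Z[21]=0
i=22: i≥r, start 0; Z[22]=0
i=23: i≥r, start 0; Z[23]=1 extend→box=[23,24)
i=24: i≥r, start 0; Z[24]=0
i=25: i≥r, start 0; Z[25]=0
i=26: i≥r, start 0; Z[26]=0
i=27: i≥r, start 0; Z[27]=1 extend→box=[27,28)
i=28: i≥r, start 0; Z[28]=0
i=29: i≥r, start 0; Z[29]=1 extend→box=[29,30)
i=30: i≥r, start 0; Z[30]=0
i=31: i≥r, start 0; Z[31]=2 extend→box=[31,33)
i=32: min(r-i=1, Z[1]=3)=1; Z[32]=1
i=33: i≥r, start 0; Z[33]=0
i=34: i≥r, start 0; Z[34]=0
i=35: i≥r, start 0; Z[35]=0
i=36: i≥r, start 0; Z[36]=0
i=37: i≥r, start 0; Z[37]=0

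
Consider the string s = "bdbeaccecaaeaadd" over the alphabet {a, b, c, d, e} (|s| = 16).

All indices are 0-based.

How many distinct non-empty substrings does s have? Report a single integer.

123

rank | idx | suffix
   0 |  12 | aadd
   1 |   9 | aaeaadd
   2 |   4 | accecaaeaadd
   3 |  13 | add
   4 |  10 | aeaadd
   5 |   0 | bdbeaccecaaeaadd
   6 |   2 | beaccecaaeaadd
   7 |   8 | caaeaadd
   8 |   5 | ccecaaeaadd
   9 |   6 | cecaaeaadd
  10 |  15 | d
  11 |   1 | dbeaccecaaeaadd
  12 |  14 | dd
  13 |  11 | eaadd
  14 |   3 | eaccecaaeaadd
  15 |   7 | ecaaeaadd

SA = [12, 9, 4, 13, 10, 0, 2, 8, 5, 6, 15, 1, 14, 11, 3, 7]
i: (SA[i-1],SA[i]) lcp shared
  1: (12,9) 2 'aa'
  2: (9,4) 1 'a'
  3: (4,13) 1 'a'
  4: (13,10) 1 'a'
  5: (10,0) 0 ''
  6: (0,2) 1 'b'
  7: (2,8) 0 ''
  8: (8,5) 1 'c'
  9: (5,6) 1 'c'
  10: (6,15) 0 ''
  11: (15,1) 1 'd'
  12: (1,14) 1 'd'
  13: (14,11) 0 ''
  14: (11,3) 2 'ea'
  15: (3,7) 1 'e'

n(n+1)/2 = 16·17/2 = 136
Σ LCP = 0 + 2 + 1 + 1 + 1 + 0 + 1 + 0 + 1 + 1 + 0 + 1 + 1 + 0 + 2 + 1 = 13
distinct = 136 − 13 = 123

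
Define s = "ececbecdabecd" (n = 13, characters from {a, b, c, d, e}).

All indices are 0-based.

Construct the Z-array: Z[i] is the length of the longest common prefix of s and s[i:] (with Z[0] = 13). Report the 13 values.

[13, 0, 2, 0, 0, 2, 0, 0, 0, 0, 2, 0, 0]

Z[0]=13
i=1: outside box; Z[1]=0
i=2: outside box; Z[2]=2 grow→box=[2,4)
i=3: min(r-i=1, Z[1]=0)=0; Z[3]=0
i=4: outside box; Z[4]=0
i=5: outside box; Z[5]=2 grow→box=[5,7)
i=6: min(r-i=1, Z[1]=0)=0; Z[6]=0
i=7: outside box; Z[7]=0
i=8: outside box; Z[8]=0
i=9: outside box; Z[9]=0
i=10: outside box; Z[10]=2 grow→box=[10,12)
i=11: min(r-i=1, Z[1]=0)=0; Z[11]=0
i=12: outside box; Z[12]=0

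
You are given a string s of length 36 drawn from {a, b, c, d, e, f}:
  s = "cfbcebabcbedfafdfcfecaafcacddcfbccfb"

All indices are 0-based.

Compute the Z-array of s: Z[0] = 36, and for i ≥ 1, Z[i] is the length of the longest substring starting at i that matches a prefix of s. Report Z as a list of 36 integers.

Z[0]=36
i=1: i≥r, start 0; Z[1]=0
i=2: i≥r, start 0; Z[2]=0
i=3: i≥r, start 0; Z[3]=1 scan→box=[3,4)
i=4: i≥r, start 0; Z[4]=0
i=5: i≥r, start 0; Z[5]=0
i=6: i≥r, start 0; Z[6]=0
i=7: i≥r, start 0; Z[7]=0
i=8: i≥r, start 0; Z[8]=1 scan→box=[8,9)
i=9: i≥r, start 0; Z[9]=0
i=10: i≥r, start 0; Z[10]=0
i=11: i≥r, start 0; Z[11]=0
i=12: i≥r, start 0; Z[12]=0
i=13: i≥r, start 0; Z[13]=0
i=14: i≥r, start 0; Z[14]=0
i=15: i≥r, start 0; Z[15]=0
i=16: i≥r, start 0; Z[16]=0
i=17: i≥r, start 0; Z[17]=2 scan→box=[17,19)
i=18: min(r-i=1, Z[1]=0)=0; Z[18]=0
i=19: i≥r, start 0; Z[19]=0
i=20: i≥r, start 0; Z[20]=1 scan→box=[20,21)
i=21: i≥r, start 0; Z[21]=0
i=22: i≥r, start 0; Z[22]=0
i=23: i≥r, start 0; Z[23]=0
i=24: i≥r, start 0; Z[24]=1 scan→box=[24,25)
i=25: i≥r, start 0; Z[25]=0
i=26: i≥r, start 0; Z[26]=1 scan→box=[26,27)
i=27: i≥r, start 0; Z[27]=0
i=28: i≥r, start 0; Z[28]=0
i=29: i≥r, start 0; Z[29]=4 scan→box=[29,33)
i=30: min(r-i=3, Z[1]=0)=0; Z[30]=0
i=31: min(r-i=2, Z[2]=0)=0; Z[31]=0
i=32: min(r-i=1, Z[3]=1)=1; Z[32]=1
i=33: i≥r, start 0; Z[33]=3 scan→box=[33,36)
i=34: min(r-i=2, Z[1]=0)=0; Z[34]=0
i=35: min(r-i=1, Z[2]=0)=0; Z[35]=0

[36, 0, 0, 1, 0, 0, 0, 0, 1, 0, 0, 0, 0, 0, 0, 0, 0, 2, 0, 0, 1, 0, 0, 0, 1, 0, 1, 0, 0, 4, 0, 0, 1, 3, 0, 0]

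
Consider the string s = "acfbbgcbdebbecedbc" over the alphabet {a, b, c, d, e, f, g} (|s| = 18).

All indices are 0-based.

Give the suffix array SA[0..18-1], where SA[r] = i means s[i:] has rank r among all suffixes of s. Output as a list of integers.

[0, 10, 3, 16, 7, 11, 4, 17, 6, 13, 1, 15, 8, 9, 12, 14, 2, 5]

rank→(start, suffix):
  0 → (0, 'acfbbgcbdebbecedbc')
  1 → (10, 'bbecedbc')
  2 → (3, 'bbgcbdebbecedbc')
  3 → (16, 'bc')
  4 → (7, 'bdebbecedbc')
  5 → (11, 'becedbc')
  6 → (4, 'bgcbdebbecedbc')
  7 → (17, 'c')
  8 → (6, 'cbdebbecedbc')
  9 → (13, 'cedbc')
  10 → (1, 'cfbbgcbdebbecedbc')
  11 → (15, 'dbc')
  12 → (8, 'debbecedbc')
  13 → (9, 'ebbecedbc')
  14 → (12, 'ecedbc')
  15 → (14, 'edbc')
  16 → (2, 'fbbgcbdebbecedbc')
  17 → (5, 'gcbdebbecedbc')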